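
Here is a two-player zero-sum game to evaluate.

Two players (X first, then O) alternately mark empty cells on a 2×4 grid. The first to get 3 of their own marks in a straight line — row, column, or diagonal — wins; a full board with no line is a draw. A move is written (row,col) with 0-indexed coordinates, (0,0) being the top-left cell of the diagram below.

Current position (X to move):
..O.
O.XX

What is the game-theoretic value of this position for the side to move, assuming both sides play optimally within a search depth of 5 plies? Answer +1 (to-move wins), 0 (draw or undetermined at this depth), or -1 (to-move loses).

ply 1, X at ..O./O.XX | (0,0)=+0→X.O./O.XX; (0,1)=+0→.XO./O.XX; (0,3)=+0→..OX/O.XX; (1,1)=+1→..O./OXXX*
ply 2: ..O./OXXX is terminal -1 (O); from ..O./O.XX depth 5

value(..O./O.XX, X) = +1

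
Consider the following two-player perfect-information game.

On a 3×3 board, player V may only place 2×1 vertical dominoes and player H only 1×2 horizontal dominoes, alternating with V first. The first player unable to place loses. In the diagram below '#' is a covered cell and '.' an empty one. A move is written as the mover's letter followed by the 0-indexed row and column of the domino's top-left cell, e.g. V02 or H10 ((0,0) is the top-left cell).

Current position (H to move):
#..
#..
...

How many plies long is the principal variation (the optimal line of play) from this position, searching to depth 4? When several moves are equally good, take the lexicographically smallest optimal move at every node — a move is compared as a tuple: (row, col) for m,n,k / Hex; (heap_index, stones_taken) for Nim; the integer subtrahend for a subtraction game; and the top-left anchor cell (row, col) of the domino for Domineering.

PV length from [#../#../...]: 1 ply

[#../#../...] H move#1: H01:-1/###/#../..., H11:+1/#../###/...*, H20:-1/#../#../##., H21:-1/#../#../.##
[#../###/...] end (terminal -1, V#2); searched #../#../... to 4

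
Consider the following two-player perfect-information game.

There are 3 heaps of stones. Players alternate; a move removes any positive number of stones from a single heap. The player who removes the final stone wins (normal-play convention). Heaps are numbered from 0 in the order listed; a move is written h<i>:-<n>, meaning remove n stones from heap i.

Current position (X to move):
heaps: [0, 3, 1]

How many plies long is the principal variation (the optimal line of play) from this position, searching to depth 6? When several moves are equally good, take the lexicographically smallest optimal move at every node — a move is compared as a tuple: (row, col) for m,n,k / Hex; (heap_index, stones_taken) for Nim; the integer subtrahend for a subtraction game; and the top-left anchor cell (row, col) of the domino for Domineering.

p1 X@[(0,3,1)]: h1:-1[(0,2,1)]-1 h1:-2[(0,1,1)]+1* h1:-3[(0,0,1)]-1 h2:-1[(0,3,0)]-1
p2 O@[(0,1,1)]: h1:-1[(0,0,1)]-1* h2:-1[(0,1,0)]-1
p3 X@[(0,0,1)]: h2:-1[(0,0,0)]+1*
p4 O@[(0,0,0)] terminal -1; root [(0,3,1)] d6

PV length from [(0,3,1)]: 3 plies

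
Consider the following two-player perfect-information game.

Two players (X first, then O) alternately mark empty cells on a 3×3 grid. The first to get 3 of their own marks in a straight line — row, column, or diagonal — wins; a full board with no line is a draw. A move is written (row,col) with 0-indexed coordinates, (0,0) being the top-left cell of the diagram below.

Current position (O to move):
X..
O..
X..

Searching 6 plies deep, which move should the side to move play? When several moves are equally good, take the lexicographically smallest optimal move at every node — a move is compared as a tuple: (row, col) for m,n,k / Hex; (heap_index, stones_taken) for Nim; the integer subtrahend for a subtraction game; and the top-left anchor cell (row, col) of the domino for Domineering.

O's best at [X../O../X..]: (1,1)

p1 O@[X../O../X..]: (0,1)[XO./O../X..]-1 (0,2)[X.O/O../X..]-1 (1,1)[X../OO./X..]+0* (1,2)[X../O.O/X..]-1 (2,1)[X../O../XO.]-1 (2,2)[X../O../X.O]-1
p2 X@[X../OO./X..]: (0,1)[XX./OO./X..]-1 (0,2)[X.X/OO./X..]-1 (1,2)[X../OOX/X..]+0* (2,1)[X../OO./XX.]-1 (2,2)[X../OO./X.X]-1
p3 O@[X../OOX/X..]: (0,1)[XO./OOX/X..]+0* (0,2)[X.O/OOX/X..]+0 (2,1)[X../OOX/XO.]+0 (2,2)[X../OOX/X.O]+0
p4 X@[XO./OOX/X..]: (0,2)[XOX/OOX/X..]-1 (2,1)[XO./OOX/XX.]+0* (2,2)[XO./OOX/X.X]-1
p5 O@[XO./OOX/XX.]: (0,2)[XOO/OOX/XX.]-1 (2,2)[XO./OOX/XXO]+0*
p6 X@[XO./OOX/XXO]: (0,2)[XOX/OOX/XXO]+0*
p7 O@[XOX/OOX/XXO] terminal +0; root [X../O../X..] d6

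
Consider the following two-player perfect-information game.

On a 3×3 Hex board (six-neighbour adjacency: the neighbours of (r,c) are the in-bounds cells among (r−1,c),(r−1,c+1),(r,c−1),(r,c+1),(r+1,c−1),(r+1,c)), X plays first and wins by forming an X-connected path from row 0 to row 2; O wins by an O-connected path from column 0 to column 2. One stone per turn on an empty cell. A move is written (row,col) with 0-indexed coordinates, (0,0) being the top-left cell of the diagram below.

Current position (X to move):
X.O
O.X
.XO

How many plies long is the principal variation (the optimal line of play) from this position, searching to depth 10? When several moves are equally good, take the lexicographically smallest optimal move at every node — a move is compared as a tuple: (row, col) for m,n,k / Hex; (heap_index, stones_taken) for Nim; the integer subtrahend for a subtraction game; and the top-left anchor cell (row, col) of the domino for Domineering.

PV length from [X.O/O.X/.XO]: 2 plies

ply 1, X at X.O/O.X/.XO | (0,1)=-1→XXO/O.X/.XO*; (1,1)=-1→X.O/OXX/.XO; (2,0)=-1→X.O/O.X/XXO
ply 2, O at XXO/O.X/.XO | (1,1)=+1→XXO/OOX/.XO*; (2,0)=-1→XXO/O.X/OXO
ply 3: XXO/OOX/.XO is terminal -1 (X); from X.O/O.X/.XO depth 10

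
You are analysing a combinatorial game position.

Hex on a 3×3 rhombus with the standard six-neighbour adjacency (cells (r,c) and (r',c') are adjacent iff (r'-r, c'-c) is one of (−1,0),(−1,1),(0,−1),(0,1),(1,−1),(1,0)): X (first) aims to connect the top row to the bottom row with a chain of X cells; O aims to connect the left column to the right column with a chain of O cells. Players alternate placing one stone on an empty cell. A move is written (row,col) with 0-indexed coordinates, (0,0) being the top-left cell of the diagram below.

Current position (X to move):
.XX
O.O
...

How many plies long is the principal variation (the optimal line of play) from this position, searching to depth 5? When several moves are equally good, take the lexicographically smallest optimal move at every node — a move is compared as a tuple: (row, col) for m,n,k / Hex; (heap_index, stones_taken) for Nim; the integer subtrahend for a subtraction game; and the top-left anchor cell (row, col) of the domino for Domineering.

p1 X@[.XX/O.O/...]: (0,0)[XXX/O.O/...]-1 (1,1)[.XX/OXO/...]+1* (2,0)[.XX/O.O/X..]-1 (2,1)[.XX/O.O/.X.]-1 (2,2)[.XX/O.O/..X]-1
p2 O@[.XX/OXO/...]: (0,0)[OXX/OXO/...]-1* (2,0)[.XX/OXO/O..]-1 (2,1)[.XX/OXO/.O.]-1 (2,2)[.XX/OXO/..O]-1
p3 X@[OXX/OXO/...]: (2,0)[OXX/OXO/X..]+1* (2,1)[OXX/OXO/.X.]+1 (2,2)[OXX/OXO/..X]+1
p4 O@[OXX/OXO/X..] terminal -1; root [.XX/O.O/...] d5

PV length from [.XX/O.O/...]: 3 plies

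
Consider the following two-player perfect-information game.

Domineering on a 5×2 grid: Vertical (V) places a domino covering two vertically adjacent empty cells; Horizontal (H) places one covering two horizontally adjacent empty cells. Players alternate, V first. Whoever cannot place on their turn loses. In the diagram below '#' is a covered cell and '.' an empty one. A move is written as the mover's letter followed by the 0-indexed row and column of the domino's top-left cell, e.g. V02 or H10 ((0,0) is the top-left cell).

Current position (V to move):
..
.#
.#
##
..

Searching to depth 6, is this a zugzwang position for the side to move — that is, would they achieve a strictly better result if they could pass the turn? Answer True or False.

zugzwang(../.#/.#/##/.., V) = False

[../.#/.#/##/..] V move#1: V00:-1/#./##/.#/##/..*, V10:-1/../##/##/##/..
[#./##/.#/##/..] H move#2: H40:+1/#./##/.#/##/##*
[#./##/.#/##/##] end (terminal -1, V#3); searched ../.#/.#/##/.. to 6
suppose V passes — search the same position with H to move:
pass> [../.#/.#/##/..] H move#1: H00:+1/##/.#/.#/##/..*, H40:-1/../.#/.#/##/##
pass> [##/.#/.#/##/..] V move#2: V10:-1/##/##/##/##/..*
pass> [##/##/##/##/..] H move#3: H40:+1/##/##/##/##/##*
pass> [##/##/##/##/##] end (terminal -1, V#4); searched ../.#/.#/##/.. to 6
for V: play -1, pass -1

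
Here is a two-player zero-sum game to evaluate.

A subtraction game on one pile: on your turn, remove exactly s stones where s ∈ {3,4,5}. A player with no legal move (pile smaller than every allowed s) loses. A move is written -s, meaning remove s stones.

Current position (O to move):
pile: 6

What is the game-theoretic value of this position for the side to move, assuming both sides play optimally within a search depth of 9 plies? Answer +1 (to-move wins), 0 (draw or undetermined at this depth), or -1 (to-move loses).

value(6, O) = +1

p1 O@[6]: -3[3]-1 -4[2]+1* -5[1]+1
p2 X@[2] terminal -1; root [6] d9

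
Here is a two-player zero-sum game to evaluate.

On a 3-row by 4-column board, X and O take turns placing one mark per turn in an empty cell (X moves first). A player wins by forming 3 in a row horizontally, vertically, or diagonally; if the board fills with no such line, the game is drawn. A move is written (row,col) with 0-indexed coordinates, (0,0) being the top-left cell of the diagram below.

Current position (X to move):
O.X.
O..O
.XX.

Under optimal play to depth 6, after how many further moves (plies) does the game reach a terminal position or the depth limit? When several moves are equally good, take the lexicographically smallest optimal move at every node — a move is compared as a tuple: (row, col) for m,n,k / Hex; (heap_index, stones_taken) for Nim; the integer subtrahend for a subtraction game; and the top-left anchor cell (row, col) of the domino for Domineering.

PV length from [O.X./O..O/.XX.]: 1 ply

ply 1, X at O.X./O..O/.XX. | (0,1)=-1→OXX./O..O/.XX.; (0,3)=-1→O.XX/O..O/.XX.; (1,1)=-1→O.X./OX.O/.XX.; (1,2)=+1→O.X./O.XO/.XX.*; (2,0)=+1→O.X./O..O/XXX.; (2,3)=+1→O.X./O..O/.XXX
ply 2: O.X./O.XO/.XX. is terminal -1 (O); from O.X./O..O/.XX. depth 6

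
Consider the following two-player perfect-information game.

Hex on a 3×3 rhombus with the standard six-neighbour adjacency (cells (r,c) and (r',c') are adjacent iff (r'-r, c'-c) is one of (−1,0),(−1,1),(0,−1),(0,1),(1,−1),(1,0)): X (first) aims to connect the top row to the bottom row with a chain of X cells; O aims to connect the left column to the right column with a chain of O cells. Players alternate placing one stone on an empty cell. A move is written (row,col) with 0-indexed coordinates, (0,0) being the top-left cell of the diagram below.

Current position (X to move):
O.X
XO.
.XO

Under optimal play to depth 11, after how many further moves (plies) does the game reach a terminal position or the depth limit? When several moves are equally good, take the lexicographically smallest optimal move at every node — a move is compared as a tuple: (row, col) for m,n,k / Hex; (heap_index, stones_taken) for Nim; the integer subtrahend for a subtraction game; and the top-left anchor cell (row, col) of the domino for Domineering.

PV length from [O.X/XO./.XO]: 3 plies

ply 1, X at O.X/XO./.XO | (0,1)=+1→OXX/XO./.XO*; (1,2)=+1→O.X/XOX/.XO; (2,0)=+1→O.X/XO./XXO
ply 2, O at OXX/XO./.XO | (1,2)=-1→OXX/XOO/.XO*; (2,0)=-1→OXX/XO./OXO
ply 3, X at OXX/XOO/.XO | (2,0)=+1→OXX/XOO/XXO*
ply 4: OXX/XOO/XXO is terminal -1 (O); from O.X/XO./.XO depth 11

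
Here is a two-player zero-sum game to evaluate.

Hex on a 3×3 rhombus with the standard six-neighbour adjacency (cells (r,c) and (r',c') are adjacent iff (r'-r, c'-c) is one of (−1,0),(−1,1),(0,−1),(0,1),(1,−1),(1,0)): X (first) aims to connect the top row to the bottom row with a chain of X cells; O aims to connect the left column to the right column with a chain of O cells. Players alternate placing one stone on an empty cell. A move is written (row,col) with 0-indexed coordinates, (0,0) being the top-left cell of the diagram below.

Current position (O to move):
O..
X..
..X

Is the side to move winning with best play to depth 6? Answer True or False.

ply 1, O at O../X../..X | (0,1)=-1→OO./X../..X; (0,2)=-1→O.O/X../..X; (1,1)=+1→O../XO./..X*; (1,2)=-1→O../X.O/..X; (2,0)=-1→O../X../O.X; (2,1)=-1→O../X../.OX
ply 2, X at O../XO./..X | (0,1)=-1→OX./XO./..X*; (0,2)=-1→O.X/XO./..X; (1,2)=-1→O../XOX/..X; (2,0)=-1→O../XO./X.X; (2,1)=-1→O../XO./.XX
ply 3, O at OX./XO./..X | (0,2)=-1→OXO/XO./..X; (1,2)=-1→OX./XOO/..X; (2,0)=+1→OX./XO./O.X*; (2,1)=-1→OX./XO./.OX
ply 4, X at OX./XO./O.X | (0,2)=-1→OXX/XO./O.X*; (1,2)=-1→OX./XOX/O.X; (2,1)=-1→OX./XO./OXX
ply 5, O at OXX/XO./O.X | (1,2)=+1→OXX/XOO/O.X*; (2,1)=-1→OXX/XO./OOX
ply 6: OXX/XOO/O.X is terminal -1 (X); from O../X../..X depth 6

O winning at [O../X../..X]: True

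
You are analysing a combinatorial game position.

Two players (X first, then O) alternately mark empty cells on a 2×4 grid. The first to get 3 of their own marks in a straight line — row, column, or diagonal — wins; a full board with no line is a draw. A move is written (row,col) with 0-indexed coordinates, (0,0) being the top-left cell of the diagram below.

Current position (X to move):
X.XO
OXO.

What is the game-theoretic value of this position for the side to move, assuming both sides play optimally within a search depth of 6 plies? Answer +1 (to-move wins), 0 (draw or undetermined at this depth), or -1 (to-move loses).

p1 X@[X.XO/OXO.]: (0,1)[XXXO/OXO.]+1* (1,3)[X.XO/OXOX]+0
p2 O@[XXXO/OXO.] terminal -1; root [X.XO/OXO.] d6

value(X.XO/OXO., X) = +1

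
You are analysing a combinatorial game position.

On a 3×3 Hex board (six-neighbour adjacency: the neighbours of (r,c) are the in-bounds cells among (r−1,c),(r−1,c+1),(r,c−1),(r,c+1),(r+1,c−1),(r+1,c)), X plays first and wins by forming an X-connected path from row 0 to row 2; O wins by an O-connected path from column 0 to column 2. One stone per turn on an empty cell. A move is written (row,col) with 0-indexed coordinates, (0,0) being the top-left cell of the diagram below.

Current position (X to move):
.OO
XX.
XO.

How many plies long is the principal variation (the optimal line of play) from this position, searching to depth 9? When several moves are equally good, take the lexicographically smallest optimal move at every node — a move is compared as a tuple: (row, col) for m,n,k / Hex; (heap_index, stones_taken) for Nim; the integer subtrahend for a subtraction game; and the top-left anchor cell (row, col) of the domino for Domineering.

PV length from [.OO/XX./XO.]: 1 ply

p1 X@[.OO/XX./XO.]: (0,0)[XOO/XX./XO.]+1* (1,2)[.OO/XXX/XO.]-1 (2,2)[.OO/XX./XOX]-1
p2 O@[XOO/XX./XO.] terminal -1; root [.OO/XX./XO.] d9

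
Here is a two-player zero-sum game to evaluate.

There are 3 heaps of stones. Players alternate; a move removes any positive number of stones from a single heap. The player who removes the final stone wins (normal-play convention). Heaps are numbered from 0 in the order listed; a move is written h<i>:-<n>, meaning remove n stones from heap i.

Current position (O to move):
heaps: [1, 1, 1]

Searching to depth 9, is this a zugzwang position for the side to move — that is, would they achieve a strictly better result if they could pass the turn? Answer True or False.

p1 O@[(1,1,1)]: h0:-1[(0,1,1)]+1* h1:-1[(1,0,1)]+1 h2:-1[(1,1,0)]+1
p2 X@[(0,1,1)]: h1:-1[(0,0,1)]-1* h2:-1[(0,1,0)]-1
p3 O@[(0,0,1)]: h2:-1[(0,0,0)]+1*
p4 X@[(0,0,0)] terminal -1; root [(1,1,1)] d9
if O skipped the turn, X would face:
~ p1 X@[(1,1,1)]: h0:-1[(0,1,1)]+1* h1:-1[(1,0,1)]+1 h2:-1[(1,1,0)]+1
~ p2 O@[(0,1,1)]: h1:-1[(0,0,1)]-1* h2:-1[(0,1,0)]-1
~ p3 X@[(0,0,1)]: h2:-1[(0,0,0)]+1*
~ p4 O@[(0,0,0)] terminal -1; root [(1,1,1)] d9
compare (O): move=+1 vs pass=-1

zugzwang((1,1,1), O) = False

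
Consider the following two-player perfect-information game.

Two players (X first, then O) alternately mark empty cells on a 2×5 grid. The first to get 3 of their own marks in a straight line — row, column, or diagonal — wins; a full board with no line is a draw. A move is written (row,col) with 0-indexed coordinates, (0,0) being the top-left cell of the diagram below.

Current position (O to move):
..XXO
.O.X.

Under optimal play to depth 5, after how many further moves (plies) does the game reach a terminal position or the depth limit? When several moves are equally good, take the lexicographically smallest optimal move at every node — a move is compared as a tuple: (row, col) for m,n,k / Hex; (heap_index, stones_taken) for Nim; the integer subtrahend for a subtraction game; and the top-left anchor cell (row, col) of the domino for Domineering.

p1 O@[..XXO/.O.X.]: (0,0)[O.XXO/.O.X.]-1 (0,1)[.OXXO/.O.X.]+0* (1,0)[..XXO/OO.X.]-1 (1,2)[..XXO/.OOX.]-1 (1,4)[..XXO/.O.XO]-1
p2 X@[.OXXO/.O.X.]: (0,0)[XOXXO/.O.X.]+0* (1,0)[.OXXO/XO.X.]+0 (1,2)[.OXXO/.OXX.]+0 (1,4)[.OXXO/.O.XX]+0
p3 O@[XOXXO/.O.X.]: (1,0)[XOXXO/OO.X.]+0* (1,2)[XOXXO/.OOX.]+0 (1,4)[XOXXO/.O.XO]+0
p4 X@[XOXXO/OO.X.]: (1,2)[XOXXO/OOXX.]+0* (1,4)[XOXXO/OO.XX]-1
p5 O@[XOXXO/OOXX.]: (1,4)[XOXXO/OOXXO]+0*
p6 X@[XOXXO/OOXXO] terminal +0; root [..XXO/.O.X.] d5

PV length from [..XXO/.O.X.]: 5 plies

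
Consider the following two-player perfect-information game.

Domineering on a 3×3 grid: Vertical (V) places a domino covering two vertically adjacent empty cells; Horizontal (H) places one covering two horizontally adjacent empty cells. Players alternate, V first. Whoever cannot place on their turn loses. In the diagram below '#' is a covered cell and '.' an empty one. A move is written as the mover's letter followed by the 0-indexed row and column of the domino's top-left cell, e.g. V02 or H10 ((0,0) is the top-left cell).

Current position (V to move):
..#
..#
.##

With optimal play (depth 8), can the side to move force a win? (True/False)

V winning at [..#/..#/.##]: True

ply 1, V at ..#/..#/.## | V00=+1→#.#/#.#/.##*; V01=+1→.##/.##/.##; V10=-1→..#/#.#/###
ply 2: #.#/#.#/.## is terminal -1 (H); from ..#/..#/.## depth 8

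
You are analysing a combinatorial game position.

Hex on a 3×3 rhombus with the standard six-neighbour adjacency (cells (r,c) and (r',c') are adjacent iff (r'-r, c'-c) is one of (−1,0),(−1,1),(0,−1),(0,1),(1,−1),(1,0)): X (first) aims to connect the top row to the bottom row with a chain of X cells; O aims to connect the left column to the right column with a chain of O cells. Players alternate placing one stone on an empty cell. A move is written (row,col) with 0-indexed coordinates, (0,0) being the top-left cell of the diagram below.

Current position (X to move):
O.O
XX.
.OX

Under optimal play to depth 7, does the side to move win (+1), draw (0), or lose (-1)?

value(O.O/XX./.OX, X) = +1

[O.O/XX./.OX] X move#1: (0,1):+1/OXO/XX./.OX*, (1,2):-1/O.O/XXX/.OX, (2,0):-1/O.O/XX./XOX
[OXO/XX./.OX] O move#2: (1,2):-1/OXO/XXO/.OX*, (2,0):-1/OXO/XX./OOX
[OXO/XXO/.OX] X move#3: (2,0):+1/OXO/XXO/XOX*
[OXO/XXO/XOX] end (terminal -1, O#4); searched O.O/XX./.OX to 7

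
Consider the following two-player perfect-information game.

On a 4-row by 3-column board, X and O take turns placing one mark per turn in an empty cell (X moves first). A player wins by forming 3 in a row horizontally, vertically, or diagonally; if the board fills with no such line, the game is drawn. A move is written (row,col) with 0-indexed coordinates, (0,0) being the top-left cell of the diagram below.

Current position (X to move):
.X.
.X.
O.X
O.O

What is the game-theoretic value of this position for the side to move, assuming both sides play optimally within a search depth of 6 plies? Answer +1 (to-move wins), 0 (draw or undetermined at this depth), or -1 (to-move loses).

value(.X./.X./O.X/O.O, X) = +1

ply 1, X at .X./.X./O.X/O.O | (0,0)=+1→XX./.X./O.X/O.O*; (0,2)=-1→.XX/.X./O.X/O.O; (1,0)=-1→.X./XX./O.X/O.O; (1,2)=-1→.X./.XX/O.X/O.O; (2,1)=+1→.X./.X./OXX/O.O; (3,1)=-1→.X./.X./O.X/OXO
ply 2: XX./.X./O.X/O.O is terminal -1 (O); from .X./.X./O.X/O.O depth 6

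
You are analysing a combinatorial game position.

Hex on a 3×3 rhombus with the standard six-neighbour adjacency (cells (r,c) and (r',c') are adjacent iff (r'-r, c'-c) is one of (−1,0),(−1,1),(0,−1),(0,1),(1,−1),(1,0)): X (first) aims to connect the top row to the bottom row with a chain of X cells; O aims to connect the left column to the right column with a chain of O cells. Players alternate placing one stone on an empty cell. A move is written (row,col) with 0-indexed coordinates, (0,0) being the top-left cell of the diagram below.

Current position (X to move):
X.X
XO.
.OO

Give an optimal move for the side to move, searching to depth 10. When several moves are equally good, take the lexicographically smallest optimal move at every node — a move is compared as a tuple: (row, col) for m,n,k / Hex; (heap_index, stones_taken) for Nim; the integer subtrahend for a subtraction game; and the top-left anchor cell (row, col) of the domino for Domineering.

X's best at [X.X/XO./.OO]: (2,0)

p1 X@[X.X/XO./.OO]: (0,1)[XXX/XO./.OO]-1 (1,2)[X.X/XOX/.OO]-1 (2,0)[X.X/XO./XOO]+1*
p2 O@[X.X/XO./XOO] terminal -1; root [X.X/XO./.OO] d10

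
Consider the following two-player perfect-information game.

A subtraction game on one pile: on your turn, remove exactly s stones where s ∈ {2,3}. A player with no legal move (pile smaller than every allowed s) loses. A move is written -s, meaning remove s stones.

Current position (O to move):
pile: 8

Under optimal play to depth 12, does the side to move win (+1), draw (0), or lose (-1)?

value(8, O) = +1

[8] O move#1: -2:+1/6*, -3:+1/5
[6] X move#2: -2:-1/4*, -3:-1/3
[4] O move#3: -2:-1/2, -3:+1/1*
[1] end (terminal -1, X#4); searched 8 to 12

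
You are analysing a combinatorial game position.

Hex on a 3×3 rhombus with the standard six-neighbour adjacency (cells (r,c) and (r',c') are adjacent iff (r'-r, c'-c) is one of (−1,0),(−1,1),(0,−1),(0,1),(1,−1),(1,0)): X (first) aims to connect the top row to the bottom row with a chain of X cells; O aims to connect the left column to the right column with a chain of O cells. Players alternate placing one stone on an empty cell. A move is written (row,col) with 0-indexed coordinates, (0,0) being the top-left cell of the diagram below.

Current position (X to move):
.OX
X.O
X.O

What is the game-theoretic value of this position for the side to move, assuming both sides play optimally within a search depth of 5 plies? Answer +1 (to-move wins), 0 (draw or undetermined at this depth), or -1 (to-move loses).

[.OX/X.O/X.O] X move#1: (0,0):+1/XOX/X.O/X.O*, (1,1):+1/.OX/XXO/X.O, (2,1):+1/.OX/X.O/XXO
[XOX/X.O/X.O] end (terminal -1, O#2); searched .OX/X.O/X.O to 5

value(.OX/X.O/X.O, X) = +1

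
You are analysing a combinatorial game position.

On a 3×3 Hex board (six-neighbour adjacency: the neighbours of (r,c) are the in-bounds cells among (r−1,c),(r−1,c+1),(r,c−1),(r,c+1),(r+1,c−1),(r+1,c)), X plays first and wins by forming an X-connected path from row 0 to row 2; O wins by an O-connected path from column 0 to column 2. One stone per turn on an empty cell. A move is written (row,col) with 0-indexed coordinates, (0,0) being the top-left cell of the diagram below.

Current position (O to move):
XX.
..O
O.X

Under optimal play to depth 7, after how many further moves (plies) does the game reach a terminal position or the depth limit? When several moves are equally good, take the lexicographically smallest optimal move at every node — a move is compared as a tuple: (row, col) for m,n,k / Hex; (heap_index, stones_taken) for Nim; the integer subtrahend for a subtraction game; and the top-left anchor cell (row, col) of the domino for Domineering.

PV length from [XX./..O/O.X]: 3 plies

p1 O@[XX./..O/O.X]: (0,2)[XXO/..O/O.X]+1* (1,0)[XX./O.O/O.X]+1 (1,1)[XX./.OO/O.X]+1 (2,1)[XX./..O/OOX]+1
p2 X@[XXO/..O/O.X]: (1,0)[XXO/X.O/O.X]-1* (1,1)[XXO/.XO/O.X]-1 (2,1)[XXO/..O/OXX]-1
p3 O@[XXO/X.O/O.X]: (1,1)[XXO/XOO/O.X]+1* (2,1)[XXO/X.O/OOX]+1
p4 X@[XXO/XOO/O.X] terminal -1; root [XX./..O/O.X] d7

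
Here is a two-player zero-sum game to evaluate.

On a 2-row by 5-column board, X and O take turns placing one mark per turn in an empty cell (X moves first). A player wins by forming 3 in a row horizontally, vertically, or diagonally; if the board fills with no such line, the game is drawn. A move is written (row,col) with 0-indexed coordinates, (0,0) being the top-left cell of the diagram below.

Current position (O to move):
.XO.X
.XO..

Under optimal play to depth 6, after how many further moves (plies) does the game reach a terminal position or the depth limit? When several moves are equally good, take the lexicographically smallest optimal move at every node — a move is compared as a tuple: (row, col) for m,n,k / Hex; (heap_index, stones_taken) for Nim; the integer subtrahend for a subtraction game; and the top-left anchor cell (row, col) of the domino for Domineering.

PV length from [.XO.X/.XO..]: 5 plies

ply 1, O at .XO.X/.XO.. | (0,0)=+0→OXO.X/.XO..*; (0,3)=+0→.XOOX/.XO..; (1,0)=+0→.XO.X/OXO..; (1,3)=+0→.XO.X/.XOO.; (1,4)=+0→.XO.X/.XO.O
ply 2, X at OXO.X/.XO.. | (0,3)=+0→OXOXX/.XO..*; (1,0)=+0→OXO.X/XXO..; (1,3)=+0→OXO.X/.XOX.; (1,4)=+0→OXO.X/.XO.X
ply 3, O at OXOXX/.XO.. | (1,0)=+0→OXOXX/OXO..*; (1,3)=+0→OXOXX/.XOO.; (1,4)=+0→OXOXX/.XO.O
ply 4, X at OXOXX/OXO.. | (1,3)=+0→OXOXX/OXOX.*; (1,4)=+0→OXOXX/OXO.X
ply 5, O at OXOXX/OXOX. | (1,4)=+0→OXOXX/OXOXO*
ply 6: OXOXX/OXOXO is terminal +0 (X); from .XO.X/.XO.. depth 6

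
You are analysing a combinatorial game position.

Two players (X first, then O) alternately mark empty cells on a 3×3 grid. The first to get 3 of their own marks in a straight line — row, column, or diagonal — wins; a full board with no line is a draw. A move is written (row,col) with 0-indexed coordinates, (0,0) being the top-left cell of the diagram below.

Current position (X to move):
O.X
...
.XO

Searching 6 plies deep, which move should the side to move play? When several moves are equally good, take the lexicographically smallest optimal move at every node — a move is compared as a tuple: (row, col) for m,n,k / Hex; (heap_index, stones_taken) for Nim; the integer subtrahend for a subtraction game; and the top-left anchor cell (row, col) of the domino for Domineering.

p1 X@[O.X/.../.XO]: (0,1)[OXX/.../.XO]-1 (1,0)[O.X/X../.XO]-1 (1,1)[O.X/.X./.XO]+1* (1,2)[O.X/..X/.XO]-1 (2,0)[O.X/.../XXO]-1
p2 O@[O.X/.X./.XO]: (0,1)[OOX/.X./.XO]-1* (1,0)[O.X/OX./.XO]-1 (1,2)[O.X/.XO/.XO]-1 (2,0)[O.X/.X./OXO]-1
p3 X@[OOX/.X./.XO]: (1,0)[OOX/XX./.XO]+1* (1,2)[OOX/.XX/.XO]+1 (2,0)[OOX/.X./XXO]+1
p4 O@[OOX/XX./.XO]: (1,2)[OOX/XXO/.XO]-1* (2,0)[OOX/XX./OXO]-1
p5 X@[OOX/XXO/.XO]: (2,0)[OOX/XXO/XXO]+1*
p6 O@[OOX/XXO/XXO] terminal -1; root [O.X/.../.XO] d6

X's best at [O.X/.../.XO]: (1,1)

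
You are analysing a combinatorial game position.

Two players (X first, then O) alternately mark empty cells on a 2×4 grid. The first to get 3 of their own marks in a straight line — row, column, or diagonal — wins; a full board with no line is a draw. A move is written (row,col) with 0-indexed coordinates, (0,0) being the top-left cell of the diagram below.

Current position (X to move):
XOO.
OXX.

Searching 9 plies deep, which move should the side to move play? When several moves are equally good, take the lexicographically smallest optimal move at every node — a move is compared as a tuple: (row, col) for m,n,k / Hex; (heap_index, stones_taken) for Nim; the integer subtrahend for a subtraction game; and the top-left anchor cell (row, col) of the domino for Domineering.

p1 X@[XOO./OXX.]: (0,3)[XOOX/OXX.]+0 (1,3)[XOO./OXXX]+1*
p2 O@[XOO./OXXX] terminal -1; root [XOO./OXX.] d9

X's best at [XOO./OXX.]: (1,3)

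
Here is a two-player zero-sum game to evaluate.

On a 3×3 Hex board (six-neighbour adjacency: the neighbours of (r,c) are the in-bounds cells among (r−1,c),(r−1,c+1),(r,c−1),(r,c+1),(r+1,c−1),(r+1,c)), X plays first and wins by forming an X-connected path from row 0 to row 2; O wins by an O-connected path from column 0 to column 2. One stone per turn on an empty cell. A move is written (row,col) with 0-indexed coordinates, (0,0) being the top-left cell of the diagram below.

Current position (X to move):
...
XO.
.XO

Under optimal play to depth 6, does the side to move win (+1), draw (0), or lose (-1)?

value(.../XO./.XO, X) = +1

[.../XO./.XO] X move#1: (0,0):-1/X../XO./.XO, (0,1):-1/.X./XO./.XO, (0,2):+1/..X/XO./.XO*, (1,2):+1/.../XOX/.XO, (2,0):+1/.../XO./XXO
[..X/XO./.XO] O move#2: (0,0):-1/O.X/XO./.XO*, (0,1):-1/.OX/XO./.XO, (1,2):-1/..X/XOO/.XO, (2,0):-1/..X/XO./OXO
[O.X/XO./.XO] X move#3: (0,1):+1/OXX/XO./.XO*, (1,2):+1/O.X/XOX/.XO, (2,0):+1/O.X/XO./XXO
[OXX/XO./.XO] O move#4: (1,2):-1/OXX/XOO/.XO*, (2,0):-1/OXX/XO./OXO
[OXX/XOO/.XO] X move#5: (2,0):+1/OXX/XOO/XXO*
[OXX/XOO/XXO] end (terminal -1, O#6); searched .../XO./.XO to 6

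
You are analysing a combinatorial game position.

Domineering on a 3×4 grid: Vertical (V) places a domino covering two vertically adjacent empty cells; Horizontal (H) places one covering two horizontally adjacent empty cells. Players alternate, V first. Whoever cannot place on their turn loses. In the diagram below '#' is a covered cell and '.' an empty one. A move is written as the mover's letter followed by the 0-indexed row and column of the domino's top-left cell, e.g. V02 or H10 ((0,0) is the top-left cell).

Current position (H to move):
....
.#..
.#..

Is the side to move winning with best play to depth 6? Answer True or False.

H winning at [..../.#../.#..]: True

p1 H@[..../.#../.#..]: H00[##../.#../.#..]-1 H01[.##./.#../.#..]-1 H02[..##/.#../.#..]-1 H12[..../.###/.#..]+1* H22[..../.#../.###]-1
p2 V@[..../.###/.#..]: V00[#.../####/.#..]-1* V10[..../####/##..]-1
p3 H@[#.../####/.#..]: H01[###./####/.#..]+1* H02[#.##/####/.#..]+1 H22[#.../####/.###]+1
p4 V@[###./####/.#..] terminal -1; root [..../.#../.#..] d6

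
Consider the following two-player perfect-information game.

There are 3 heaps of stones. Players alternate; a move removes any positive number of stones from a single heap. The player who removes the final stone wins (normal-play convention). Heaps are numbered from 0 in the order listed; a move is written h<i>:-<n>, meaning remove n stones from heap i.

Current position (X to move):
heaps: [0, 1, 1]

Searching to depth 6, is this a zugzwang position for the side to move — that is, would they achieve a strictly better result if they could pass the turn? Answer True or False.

[(0,1,1)] X move#1: h1:-1:-1/(0,0,1)*, h2:-1:-1/(0,1,0)
[(0,0,1)] O move#2: h2:-1:+1/(0,0,0)*
[(0,0,0)] end (terminal -1, X#3); searched (0,1,1) to 6
suppose X passes — search the same position with O to move:
pass> [(0,1,1)] O move#1: h1:-1:-1/(0,0,1)*, h2:-1:-1/(0,1,0)
pass> [(0,0,1)] X move#2: h2:-1:+1/(0,0,0)*
pass> [(0,0,0)] end (terminal -1, O#3); searched (0,1,1) to 6
for X: play -1, pass +1

zugzwang((0,1,1), X) = True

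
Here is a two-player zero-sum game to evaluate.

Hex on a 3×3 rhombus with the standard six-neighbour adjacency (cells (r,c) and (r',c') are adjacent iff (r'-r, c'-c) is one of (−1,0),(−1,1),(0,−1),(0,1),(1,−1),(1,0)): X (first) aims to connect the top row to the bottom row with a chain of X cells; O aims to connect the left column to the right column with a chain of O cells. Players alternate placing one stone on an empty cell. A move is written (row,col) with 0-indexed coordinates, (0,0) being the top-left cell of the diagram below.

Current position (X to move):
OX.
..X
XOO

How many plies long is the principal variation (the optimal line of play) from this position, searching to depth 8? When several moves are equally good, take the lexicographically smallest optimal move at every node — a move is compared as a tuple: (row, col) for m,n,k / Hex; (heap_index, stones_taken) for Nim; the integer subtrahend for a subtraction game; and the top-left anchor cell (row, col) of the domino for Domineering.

p1 X@[OX./..X/XOO]: (0,2)[OXX/..X/XOO]+1* (1,0)[OX./X.X/XOO]+1 (1,1)[OX./.XX/XOO]+1
p2 O@[OXX/..X/XOO]: (1,0)[OXX/O.X/XOO]-1* (1,1)[OXX/.OX/XOO]-1
p3 X@[OXX/O.X/XOO]: (1,1)[OXX/OXX/XOO]+1*
p4 O@[OXX/OXX/XOO] terminal -1; root [OX./..X/XOO] d8

PV length from [OX./..X/XOO]: 3 plies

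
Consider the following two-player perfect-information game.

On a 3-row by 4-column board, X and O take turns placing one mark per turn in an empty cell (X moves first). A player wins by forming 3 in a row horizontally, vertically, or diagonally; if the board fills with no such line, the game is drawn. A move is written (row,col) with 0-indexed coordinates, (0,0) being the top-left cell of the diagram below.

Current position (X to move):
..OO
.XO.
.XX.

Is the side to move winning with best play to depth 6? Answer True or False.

X winning at [..OO/.XO./.XX.]: True

[..OO/.XO./.XX.] X move#1: (0,0):+1/X.OO/.XO./.XX.*, (0,1):+1/.XOO/.XO./.XX., (1,0):-1/..OO/XXO./.XX., (1,3):-1/..OO/.XOX/.XX., (2,0):+1/..OO/.XO./XXX., (2,3):+1/..OO/.XO./.XXX
[X.OO/.XO./.XX.] end (terminal -1, O#2); searched ..OO/.XO./.XX. to 6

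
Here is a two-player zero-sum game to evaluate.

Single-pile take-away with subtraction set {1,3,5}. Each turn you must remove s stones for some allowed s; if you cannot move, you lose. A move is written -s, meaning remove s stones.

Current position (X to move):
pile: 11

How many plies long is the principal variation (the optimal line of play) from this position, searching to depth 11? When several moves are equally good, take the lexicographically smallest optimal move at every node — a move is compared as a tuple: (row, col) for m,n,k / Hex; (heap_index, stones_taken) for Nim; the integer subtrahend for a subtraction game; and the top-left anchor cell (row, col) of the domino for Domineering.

PV length from [11]: 11 plies

p1 X@[11]: -1[10]+1* -3[8]+1 -5[6]+1
p2 O@[10]: -1[9]-1* -3[7]-1 -5[5]-1
p3 X@[9]: -1[8]+1* -3[6]+1 -5[4]+1
p4 O@[8]: -1[7]-1* -3[5]-1 -5[3]-1
p5 X@[7]: -1[6]+1* -3[4]+1 -5[2]+1
p6 O@[6]: -1[5]-1* -3[3]-1 -5[1]-1
p7 X@[5]: -1[4]+1* -3[2]+1 -5[0]+1
p8 O@[4]: -1[3]-1* -3[1]-1
p9 X@[3]: -1[2]+1* -3[0]+1
p10 O@[2]: -1[1]-1*
p11 X@[1]: -1[0]+1*
p12 O@[0] terminal -1; root [11] d11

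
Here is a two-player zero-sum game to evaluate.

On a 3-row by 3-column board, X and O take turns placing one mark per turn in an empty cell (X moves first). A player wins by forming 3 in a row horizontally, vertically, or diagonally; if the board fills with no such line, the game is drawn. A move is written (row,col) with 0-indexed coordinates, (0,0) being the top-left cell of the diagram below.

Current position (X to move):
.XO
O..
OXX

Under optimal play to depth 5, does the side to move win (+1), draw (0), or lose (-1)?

value(.XO/O../OXX, X) = +1

ply 1, X at .XO/O../OXX | (0,0)=-1→XXO/O../OXX; (1,1)=+1→.XO/OX./OXX*; (1,2)=-1→.XO/O.X/OXX
ply 2: .XO/OX./OXX is terminal -1 (O); from .XO/O../OXX depth 5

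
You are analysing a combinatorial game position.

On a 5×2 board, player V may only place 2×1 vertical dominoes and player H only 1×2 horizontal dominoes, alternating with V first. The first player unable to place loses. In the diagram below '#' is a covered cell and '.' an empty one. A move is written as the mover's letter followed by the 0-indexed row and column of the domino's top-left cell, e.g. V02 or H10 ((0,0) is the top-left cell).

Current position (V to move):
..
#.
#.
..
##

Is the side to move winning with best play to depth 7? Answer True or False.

ply 1, V at ../#./#./../## | V01=-1→.#/##/#./../##*; V11=-1→../##/##/../##; V21=-1→../#./##/.#/##
ply 2, H at .#/##/#./../## | H30=+1→.#/##/#./##/##*
ply 3: .#/##/#./##/## is terminal -1 (V); from ../#./#./../## depth 7

V winning at [../#./#./../##]: False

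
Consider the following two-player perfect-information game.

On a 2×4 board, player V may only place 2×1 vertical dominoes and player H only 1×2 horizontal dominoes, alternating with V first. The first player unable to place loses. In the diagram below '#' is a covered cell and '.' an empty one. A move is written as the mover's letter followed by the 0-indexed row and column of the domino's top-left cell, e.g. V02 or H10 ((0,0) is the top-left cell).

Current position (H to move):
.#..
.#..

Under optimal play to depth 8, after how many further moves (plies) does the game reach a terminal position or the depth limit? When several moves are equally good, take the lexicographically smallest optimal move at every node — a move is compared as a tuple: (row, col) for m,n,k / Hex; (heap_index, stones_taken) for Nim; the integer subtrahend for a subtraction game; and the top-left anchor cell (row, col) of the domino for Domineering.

ply 1, H at .#../.#.. | H02=+1→.###/.#..*; H12=+1→.#../.###
ply 2, V at .###/.#.. | V00=-1→####/##..*
ply 3, H at ####/##.. | H12=+1→####/####*
ply 4: ####/#### is terminal -1 (V); from .#../.#.. depth 8

PV length from [.#../.#..]: 3 plies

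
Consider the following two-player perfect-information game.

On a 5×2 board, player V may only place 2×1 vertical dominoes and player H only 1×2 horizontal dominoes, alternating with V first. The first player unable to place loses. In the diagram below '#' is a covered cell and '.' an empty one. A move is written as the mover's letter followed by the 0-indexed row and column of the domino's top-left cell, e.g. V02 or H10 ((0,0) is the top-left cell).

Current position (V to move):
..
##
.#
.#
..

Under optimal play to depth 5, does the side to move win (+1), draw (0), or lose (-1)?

[../##/.#/.#/..] V move#1: V20:-1/../##/##/##/..*, V30:-1/../##/.#/##/#.
[../##/##/##/..] H move#2: H00:+1/##/##/##/##/..*, H40:+1/../##/##/##/##
[##/##/##/##/..] end (terminal -1, V#3); searched ../##/.#/.#/.. to 5

value(../##/.#/.#/.., V) = -1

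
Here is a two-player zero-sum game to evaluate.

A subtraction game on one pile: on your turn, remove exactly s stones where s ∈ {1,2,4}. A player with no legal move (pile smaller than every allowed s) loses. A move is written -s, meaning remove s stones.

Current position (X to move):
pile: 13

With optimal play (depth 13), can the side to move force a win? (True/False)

p1 X@[13]: -1[12]+1* -2[11]-1 -4[9]+1
p2 O@[12]: -1[11]-1* -2[10]-1 -4[8]-1
p3 X@[11]: -1[10]-1 -2[9]+1* -4[7]-1
p4 O@[9]: -1[8]-1* -2[7]-1 -4[5]-1
p5 X@[8]: -1[7]-1 -2[6]+1* -4[4]-1
p6 O@[6]: -1[5]-1* -2[4]-1 -4[2]-1
p7 X@[5]: -1[4]-1 -2[3]+1* -4[1]-1
p8 O@[3]: -1[2]-1* -2[1]-1
p9 X@[2]: -1[1]-1 -2[0]+1*
p10 O@[0] terminal -1; root [13] d13

X winning at [13]: True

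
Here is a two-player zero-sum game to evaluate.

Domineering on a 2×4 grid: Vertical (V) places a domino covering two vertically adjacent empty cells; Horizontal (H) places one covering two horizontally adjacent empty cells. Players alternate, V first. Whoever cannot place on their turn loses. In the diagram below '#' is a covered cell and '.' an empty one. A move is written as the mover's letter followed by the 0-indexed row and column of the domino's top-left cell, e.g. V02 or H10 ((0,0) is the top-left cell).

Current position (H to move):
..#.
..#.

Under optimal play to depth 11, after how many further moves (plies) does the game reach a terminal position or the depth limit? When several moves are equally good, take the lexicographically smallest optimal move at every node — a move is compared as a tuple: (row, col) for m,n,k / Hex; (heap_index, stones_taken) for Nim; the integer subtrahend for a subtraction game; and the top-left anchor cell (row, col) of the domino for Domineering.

PV length from [..#./..#.]: 3 plies

ply 1, H at ..#./..#. | H00=+1→###./..#.*; H10=+1→..#./###.
ply 2, V at ###./..#. | V03=-1→####/..##*
ply 3, H at ####/..## | H10=+1→####/####*
ply 4: ####/#### is terminal -1 (V); from ..#./..#. depth 11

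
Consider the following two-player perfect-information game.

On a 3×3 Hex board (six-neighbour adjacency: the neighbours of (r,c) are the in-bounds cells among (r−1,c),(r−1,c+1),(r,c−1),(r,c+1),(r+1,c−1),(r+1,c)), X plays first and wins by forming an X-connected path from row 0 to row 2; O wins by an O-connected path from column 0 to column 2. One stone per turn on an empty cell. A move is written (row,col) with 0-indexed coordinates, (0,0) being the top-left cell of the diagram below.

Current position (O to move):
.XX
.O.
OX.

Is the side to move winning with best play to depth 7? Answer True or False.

ply 1, O at .XX/.O./OX. | (0,0)=-1→OXX/.O./OX.; (1,0)=-1→.XX/OO./OX.; (1,2)=+1→.XX/.OO/OX.*; (2,2)=-1→.XX/.O./OXO
ply 2: .XX/.OO/OX. is terminal -1 (X); from .XX/.O./OX. depth 7

O winning at [.XX/.O./OX.]: True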